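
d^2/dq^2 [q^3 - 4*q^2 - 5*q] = 6*q - 8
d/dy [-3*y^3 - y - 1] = -9*y^2 - 1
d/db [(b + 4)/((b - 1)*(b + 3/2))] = 2*(-2*b^2 - 16*b - 7)/(4*b^4 + 4*b^3 - 11*b^2 - 6*b + 9)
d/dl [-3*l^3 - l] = -9*l^2 - 1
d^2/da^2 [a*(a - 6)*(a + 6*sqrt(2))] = 6*a - 12 + 12*sqrt(2)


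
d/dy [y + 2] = 1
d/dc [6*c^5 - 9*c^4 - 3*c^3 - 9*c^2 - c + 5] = 30*c^4 - 36*c^3 - 9*c^2 - 18*c - 1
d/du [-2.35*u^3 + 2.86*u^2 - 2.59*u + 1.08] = -7.05*u^2 + 5.72*u - 2.59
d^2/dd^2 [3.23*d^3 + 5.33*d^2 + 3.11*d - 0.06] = 19.38*d + 10.66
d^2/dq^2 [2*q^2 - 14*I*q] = 4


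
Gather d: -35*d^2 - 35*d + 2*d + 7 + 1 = -35*d^2 - 33*d + 8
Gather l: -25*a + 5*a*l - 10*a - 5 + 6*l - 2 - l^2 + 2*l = -35*a - l^2 + l*(5*a + 8) - 7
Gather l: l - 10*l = -9*l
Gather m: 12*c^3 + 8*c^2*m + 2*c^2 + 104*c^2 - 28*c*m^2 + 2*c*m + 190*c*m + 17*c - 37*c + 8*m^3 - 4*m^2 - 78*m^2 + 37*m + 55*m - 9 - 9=12*c^3 + 106*c^2 - 20*c + 8*m^3 + m^2*(-28*c - 82) + m*(8*c^2 + 192*c + 92) - 18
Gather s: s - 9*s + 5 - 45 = -8*s - 40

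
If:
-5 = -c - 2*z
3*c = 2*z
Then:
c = 5/4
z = 15/8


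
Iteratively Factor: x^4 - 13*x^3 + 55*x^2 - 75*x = (x - 5)*(x^3 - 8*x^2 + 15*x) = (x - 5)^2*(x^2 - 3*x) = x*(x - 5)^2*(x - 3)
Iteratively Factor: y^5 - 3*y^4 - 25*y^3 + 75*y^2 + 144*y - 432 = (y - 3)*(y^4 - 25*y^2 + 144) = (y - 3)*(y + 3)*(y^3 - 3*y^2 - 16*y + 48) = (y - 3)*(y + 3)*(y + 4)*(y^2 - 7*y + 12) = (y - 4)*(y - 3)*(y + 3)*(y + 4)*(y - 3)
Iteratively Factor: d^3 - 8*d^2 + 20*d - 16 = (d - 4)*(d^2 - 4*d + 4) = (d - 4)*(d - 2)*(d - 2)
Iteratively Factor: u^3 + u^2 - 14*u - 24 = (u - 4)*(u^2 + 5*u + 6) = (u - 4)*(u + 3)*(u + 2)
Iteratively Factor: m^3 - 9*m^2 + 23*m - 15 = (m - 5)*(m^2 - 4*m + 3) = (m - 5)*(m - 3)*(m - 1)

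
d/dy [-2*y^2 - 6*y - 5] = -4*y - 6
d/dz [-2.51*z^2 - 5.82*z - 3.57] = -5.02*z - 5.82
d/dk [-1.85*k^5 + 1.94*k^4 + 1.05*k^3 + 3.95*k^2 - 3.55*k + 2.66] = -9.25*k^4 + 7.76*k^3 + 3.15*k^2 + 7.9*k - 3.55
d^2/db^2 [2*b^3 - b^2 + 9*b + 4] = 12*b - 2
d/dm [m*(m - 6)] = 2*m - 6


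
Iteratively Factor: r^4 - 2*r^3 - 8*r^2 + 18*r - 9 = (r - 3)*(r^3 + r^2 - 5*r + 3) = (r - 3)*(r + 3)*(r^2 - 2*r + 1) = (r - 3)*(r - 1)*(r + 3)*(r - 1)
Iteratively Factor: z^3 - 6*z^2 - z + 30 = (z - 3)*(z^2 - 3*z - 10) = (z - 5)*(z - 3)*(z + 2)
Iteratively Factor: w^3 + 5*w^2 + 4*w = (w + 4)*(w^2 + w) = w*(w + 4)*(w + 1)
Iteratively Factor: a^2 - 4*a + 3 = (a - 3)*(a - 1)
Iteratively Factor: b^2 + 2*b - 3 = (b + 3)*(b - 1)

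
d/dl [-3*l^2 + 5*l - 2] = 5 - 6*l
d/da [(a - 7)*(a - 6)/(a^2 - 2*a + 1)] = (11*a - 71)/(a^3 - 3*a^2 + 3*a - 1)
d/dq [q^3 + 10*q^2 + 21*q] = 3*q^2 + 20*q + 21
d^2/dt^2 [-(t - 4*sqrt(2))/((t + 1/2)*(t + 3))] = 4*(-4*t^3 + 48*sqrt(2)*t^2 + 18*t + 168*sqrt(2)*t + 21 + 172*sqrt(2))/(8*t^6 + 84*t^5 + 330*t^4 + 595*t^3 + 495*t^2 + 189*t + 27)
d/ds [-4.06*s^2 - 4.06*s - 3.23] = -8.12*s - 4.06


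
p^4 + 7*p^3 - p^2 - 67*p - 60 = (p - 3)*(p + 1)*(p + 4)*(p + 5)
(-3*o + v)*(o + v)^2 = -3*o^3 - 5*o^2*v - o*v^2 + v^3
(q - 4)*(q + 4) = q^2 - 16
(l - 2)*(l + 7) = l^2 + 5*l - 14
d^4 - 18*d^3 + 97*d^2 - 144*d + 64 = (d - 8)^2*(d - 1)^2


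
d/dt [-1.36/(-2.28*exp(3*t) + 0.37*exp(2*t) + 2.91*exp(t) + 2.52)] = (-9.3024*exp(2*t) + 1.0064*exp(t) + 3.9576)*exp(t)/(-2.28*exp(3*t) + 0.37*exp(2*t) + 2.91*exp(t) + 2.52)^2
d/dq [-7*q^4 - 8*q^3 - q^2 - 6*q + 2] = -28*q^3 - 24*q^2 - 2*q - 6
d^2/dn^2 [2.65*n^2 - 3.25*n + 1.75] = 5.30000000000000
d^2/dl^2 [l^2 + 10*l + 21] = 2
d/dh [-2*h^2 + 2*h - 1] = 2 - 4*h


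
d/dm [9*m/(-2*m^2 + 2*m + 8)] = 9*(m^2 + 4)/(2*(m^4 - 2*m^3 - 7*m^2 + 8*m + 16))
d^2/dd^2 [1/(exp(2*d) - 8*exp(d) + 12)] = 4*((2 - exp(d))*(exp(2*d) - 8*exp(d) + 12) + 2*(exp(d) - 4)^2*exp(d))*exp(d)/(exp(2*d) - 8*exp(d) + 12)^3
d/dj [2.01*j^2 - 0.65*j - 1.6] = 4.02*j - 0.65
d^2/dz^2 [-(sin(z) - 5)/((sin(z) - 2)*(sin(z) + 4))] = (sin(z)^5 - 22*sin(z)^4 + 16*sin(z)^3 - 134*sin(z)^2 - 4*sin(z) + 88)/((sin(z) - 2)^3*(sin(z) + 4)^3)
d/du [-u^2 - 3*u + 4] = -2*u - 3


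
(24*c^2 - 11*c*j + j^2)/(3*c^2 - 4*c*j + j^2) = (8*c - j)/(c - j)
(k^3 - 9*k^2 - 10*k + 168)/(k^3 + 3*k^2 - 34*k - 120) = (k - 7)/(k + 5)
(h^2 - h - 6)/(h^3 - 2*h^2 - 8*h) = (h - 3)/(h*(h - 4))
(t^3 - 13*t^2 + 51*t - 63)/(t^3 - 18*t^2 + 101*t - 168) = (t - 3)/(t - 8)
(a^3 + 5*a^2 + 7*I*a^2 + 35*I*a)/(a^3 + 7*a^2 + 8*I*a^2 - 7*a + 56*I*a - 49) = a*(a + 5)/(a^2 + a*(7 + I) + 7*I)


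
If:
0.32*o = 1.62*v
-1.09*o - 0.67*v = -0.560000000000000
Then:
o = 0.46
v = 0.09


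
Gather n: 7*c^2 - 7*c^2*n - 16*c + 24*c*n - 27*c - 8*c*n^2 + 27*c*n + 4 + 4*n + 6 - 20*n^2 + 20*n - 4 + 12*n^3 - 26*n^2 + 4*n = 7*c^2 - 43*c + 12*n^3 + n^2*(-8*c - 46) + n*(-7*c^2 + 51*c + 28) + 6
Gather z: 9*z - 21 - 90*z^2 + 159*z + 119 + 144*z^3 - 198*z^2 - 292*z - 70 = 144*z^3 - 288*z^2 - 124*z + 28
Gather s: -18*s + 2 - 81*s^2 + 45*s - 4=-81*s^2 + 27*s - 2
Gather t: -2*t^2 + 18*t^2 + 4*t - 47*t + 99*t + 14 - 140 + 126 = 16*t^2 + 56*t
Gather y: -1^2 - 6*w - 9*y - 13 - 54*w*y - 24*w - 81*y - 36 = -30*w + y*(-54*w - 90) - 50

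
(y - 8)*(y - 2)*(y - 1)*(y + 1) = y^4 - 10*y^3 + 15*y^2 + 10*y - 16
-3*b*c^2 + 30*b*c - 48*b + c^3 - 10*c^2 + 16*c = (-3*b + c)*(c - 8)*(c - 2)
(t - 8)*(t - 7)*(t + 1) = t^3 - 14*t^2 + 41*t + 56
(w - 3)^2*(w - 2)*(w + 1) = w^4 - 7*w^3 + 13*w^2 + 3*w - 18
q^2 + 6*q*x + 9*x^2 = (q + 3*x)^2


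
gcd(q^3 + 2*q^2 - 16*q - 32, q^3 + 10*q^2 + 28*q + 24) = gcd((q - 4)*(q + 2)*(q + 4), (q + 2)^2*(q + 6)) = q + 2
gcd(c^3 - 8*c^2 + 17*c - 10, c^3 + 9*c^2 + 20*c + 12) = 1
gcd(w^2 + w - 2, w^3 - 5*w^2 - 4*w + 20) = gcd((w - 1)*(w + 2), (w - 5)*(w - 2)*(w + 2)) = w + 2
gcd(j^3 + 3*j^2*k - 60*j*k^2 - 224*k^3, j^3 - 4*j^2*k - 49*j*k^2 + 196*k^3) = j + 7*k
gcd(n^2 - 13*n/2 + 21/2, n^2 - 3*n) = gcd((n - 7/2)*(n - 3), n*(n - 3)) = n - 3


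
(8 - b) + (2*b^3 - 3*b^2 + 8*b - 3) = 2*b^3 - 3*b^2 + 7*b + 5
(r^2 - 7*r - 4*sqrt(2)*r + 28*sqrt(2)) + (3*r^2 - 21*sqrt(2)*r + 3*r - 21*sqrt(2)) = 4*r^2 - 25*sqrt(2)*r - 4*r + 7*sqrt(2)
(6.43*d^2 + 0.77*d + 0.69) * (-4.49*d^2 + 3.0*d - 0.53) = -28.8707*d^4 + 15.8327*d^3 - 4.196*d^2 + 1.6619*d - 0.3657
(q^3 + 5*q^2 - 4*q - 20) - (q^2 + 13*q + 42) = q^3 + 4*q^2 - 17*q - 62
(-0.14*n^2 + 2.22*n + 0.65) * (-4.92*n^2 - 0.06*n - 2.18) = 0.6888*n^4 - 10.914*n^3 - 3.026*n^2 - 4.8786*n - 1.417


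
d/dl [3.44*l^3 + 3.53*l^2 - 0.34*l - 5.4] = 10.32*l^2 + 7.06*l - 0.34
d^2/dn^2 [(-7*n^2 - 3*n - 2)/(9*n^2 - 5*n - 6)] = 4*(-279*n^3 - 810*n^2 - 108*n - 160)/(729*n^6 - 1215*n^5 - 783*n^4 + 1495*n^3 + 522*n^2 - 540*n - 216)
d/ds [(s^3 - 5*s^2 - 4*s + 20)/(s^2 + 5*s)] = (s^4 + 10*s^3 - 21*s^2 - 40*s - 100)/(s^2*(s^2 + 10*s + 25))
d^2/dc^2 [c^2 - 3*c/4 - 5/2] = 2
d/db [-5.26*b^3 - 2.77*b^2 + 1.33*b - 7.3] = -15.78*b^2 - 5.54*b + 1.33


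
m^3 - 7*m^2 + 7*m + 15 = (m - 5)*(m - 3)*(m + 1)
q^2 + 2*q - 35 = (q - 5)*(q + 7)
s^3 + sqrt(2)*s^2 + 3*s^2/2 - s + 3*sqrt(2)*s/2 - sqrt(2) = (s - 1/2)*(s + 2)*(s + sqrt(2))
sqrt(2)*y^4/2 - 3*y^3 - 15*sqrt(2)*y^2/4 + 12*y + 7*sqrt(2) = (y - 2)*(y + 2)*(y - 7*sqrt(2)/2)*(sqrt(2)*y/2 + 1/2)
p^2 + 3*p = p*(p + 3)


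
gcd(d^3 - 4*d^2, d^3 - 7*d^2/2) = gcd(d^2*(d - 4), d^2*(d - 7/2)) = d^2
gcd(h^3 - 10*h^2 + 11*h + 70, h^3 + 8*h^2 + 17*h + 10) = h + 2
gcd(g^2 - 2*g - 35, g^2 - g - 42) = g - 7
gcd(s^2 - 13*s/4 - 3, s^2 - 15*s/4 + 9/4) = 1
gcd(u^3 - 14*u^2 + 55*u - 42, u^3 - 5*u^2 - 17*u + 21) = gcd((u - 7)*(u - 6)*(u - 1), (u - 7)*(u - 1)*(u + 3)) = u^2 - 8*u + 7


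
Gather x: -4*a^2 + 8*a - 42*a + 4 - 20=-4*a^2 - 34*a - 16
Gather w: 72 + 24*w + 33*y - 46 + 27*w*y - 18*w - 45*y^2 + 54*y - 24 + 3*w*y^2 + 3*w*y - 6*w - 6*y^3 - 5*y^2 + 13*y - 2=w*(3*y^2 + 30*y) - 6*y^3 - 50*y^2 + 100*y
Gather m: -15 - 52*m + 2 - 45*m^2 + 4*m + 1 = -45*m^2 - 48*m - 12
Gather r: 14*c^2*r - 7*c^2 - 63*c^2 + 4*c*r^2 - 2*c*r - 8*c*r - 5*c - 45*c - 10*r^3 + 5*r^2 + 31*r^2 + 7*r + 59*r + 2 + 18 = -70*c^2 - 50*c - 10*r^3 + r^2*(4*c + 36) + r*(14*c^2 - 10*c + 66) + 20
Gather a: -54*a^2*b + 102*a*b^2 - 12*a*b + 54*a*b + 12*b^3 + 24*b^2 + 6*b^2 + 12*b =-54*a^2*b + a*(102*b^2 + 42*b) + 12*b^3 + 30*b^2 + 12*b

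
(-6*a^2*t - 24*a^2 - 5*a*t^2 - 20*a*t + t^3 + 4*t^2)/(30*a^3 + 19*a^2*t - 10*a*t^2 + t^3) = (t + 4)/(-5*a + t)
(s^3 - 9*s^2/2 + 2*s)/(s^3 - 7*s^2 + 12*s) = (s - 1/2)/(s - 3)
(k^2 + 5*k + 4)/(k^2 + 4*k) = (k + 1)/k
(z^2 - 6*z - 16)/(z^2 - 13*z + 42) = (z^2 - 6*z - 16)/(z^2 - 13*z + 42)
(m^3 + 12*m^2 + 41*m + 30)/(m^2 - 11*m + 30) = (m^3 + 12*m^2 + 41*m + 30)/(m^2 - 11*m + 30)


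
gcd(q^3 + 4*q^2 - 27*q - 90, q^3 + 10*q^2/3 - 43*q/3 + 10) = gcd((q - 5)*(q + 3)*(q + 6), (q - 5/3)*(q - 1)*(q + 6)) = q + 6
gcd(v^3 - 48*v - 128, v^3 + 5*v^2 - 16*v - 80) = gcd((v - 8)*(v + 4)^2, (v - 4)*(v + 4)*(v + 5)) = v + 4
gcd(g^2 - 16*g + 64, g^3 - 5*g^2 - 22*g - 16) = g - 8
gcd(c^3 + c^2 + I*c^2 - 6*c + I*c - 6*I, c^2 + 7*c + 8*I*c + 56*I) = 1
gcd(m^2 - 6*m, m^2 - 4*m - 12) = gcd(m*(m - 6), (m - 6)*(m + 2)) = m - 6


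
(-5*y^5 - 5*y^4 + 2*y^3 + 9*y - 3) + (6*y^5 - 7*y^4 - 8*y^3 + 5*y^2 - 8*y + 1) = y^5 - 12*y^4 - 6*y^3 + 5*y^2 + y - 2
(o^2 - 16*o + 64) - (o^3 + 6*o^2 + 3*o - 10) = -o^3 - 5*o^2 - 19*o + 74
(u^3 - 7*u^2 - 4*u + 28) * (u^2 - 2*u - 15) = u^5 - 9*u^4 - 5*u^3 + 141*u^2 + 4*u - 420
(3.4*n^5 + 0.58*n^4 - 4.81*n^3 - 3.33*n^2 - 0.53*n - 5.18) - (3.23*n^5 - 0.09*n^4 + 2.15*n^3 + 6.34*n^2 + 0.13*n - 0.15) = 0.17*n^5 + 0.67*n^4 - 6.96*n^3 - 9.67*n^2 - 0.66*n - 5.03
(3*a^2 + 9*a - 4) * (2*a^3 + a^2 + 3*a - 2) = 6*a^5 + 21*a^4 + 10*a^3 + 17*a^2 - 30*a + 8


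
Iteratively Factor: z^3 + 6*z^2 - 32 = (z - 2)*(z^2 + 8*z + 16) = (z - 2)*(z + 4)*(z + 4)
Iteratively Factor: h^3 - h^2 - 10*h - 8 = (h - 4)*(h^2 + 3*h + 2) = (h - 4)*(h + 2)*(h + 1)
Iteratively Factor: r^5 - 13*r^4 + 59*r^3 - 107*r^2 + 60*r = (r - 3)*(r^4 - 10*r^3 + 29*r^2 - 20*r) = (r - 4)*(r - 3)*(r^3 - 6*r^2 + 5*r) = r*(r - 4)*(r - 3)*(r^2 - 6*r + 5) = r*(r - 4)*(r - 3)*(r - 1)*(r - 5)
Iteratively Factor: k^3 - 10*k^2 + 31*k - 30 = (k - 5)*(k^2 - 5*k + 6) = (k - 5)*(k - 3)*(k - 2)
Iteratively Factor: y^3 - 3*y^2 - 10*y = (y - 5)*(y^2 + 2*y) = y*(y - 5)*(y + 2)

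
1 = 1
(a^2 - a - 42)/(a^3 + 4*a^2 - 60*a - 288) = (a - 7)/(a^2 - 2*a - 48)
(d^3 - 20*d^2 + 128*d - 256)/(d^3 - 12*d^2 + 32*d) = (d - 8)/d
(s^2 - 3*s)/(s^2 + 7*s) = (s - 3)/(s + 7)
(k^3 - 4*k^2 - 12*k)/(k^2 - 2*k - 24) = k*(k + 2)/(k + 4)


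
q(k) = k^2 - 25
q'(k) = 2*k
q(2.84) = -16.93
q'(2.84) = 5.68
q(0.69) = -24.52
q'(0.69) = 1.38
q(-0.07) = -25.00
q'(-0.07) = -0.14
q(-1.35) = -23.18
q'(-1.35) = -2.70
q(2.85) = -16.88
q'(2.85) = 5.70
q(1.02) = -23.96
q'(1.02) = 2.04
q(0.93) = -24.14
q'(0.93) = 1.86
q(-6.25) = 14.06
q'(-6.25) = -12.50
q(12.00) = 119.00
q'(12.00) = 24.00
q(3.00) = -16.00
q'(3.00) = 6.00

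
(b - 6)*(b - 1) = b^2 - 7*b + 6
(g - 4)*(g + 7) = g^2 + 3*g - 28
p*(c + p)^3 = c^3*p + 3*c^2*p^2 + 3*c*p^3 + p^4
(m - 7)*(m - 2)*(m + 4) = m^3 - 5*m^2 - 22*m + 56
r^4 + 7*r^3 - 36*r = r*(r - 2)*(r + 3)*(r + 6)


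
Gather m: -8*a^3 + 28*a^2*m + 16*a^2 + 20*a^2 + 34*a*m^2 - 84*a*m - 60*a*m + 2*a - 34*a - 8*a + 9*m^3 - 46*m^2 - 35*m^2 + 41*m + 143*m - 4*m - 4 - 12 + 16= -8*a^3 + 36*a^2 - 40*a + 9*m^3 + m^2*(34*a - 81) + m*(28*a^2 - 144*a + 180)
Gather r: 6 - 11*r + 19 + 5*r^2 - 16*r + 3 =5*r^2 - 27*r + 28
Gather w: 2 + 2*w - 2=2*w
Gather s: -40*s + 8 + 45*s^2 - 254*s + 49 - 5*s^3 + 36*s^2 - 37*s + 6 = -5*s^3 + 81*s^2 - 331*s + 63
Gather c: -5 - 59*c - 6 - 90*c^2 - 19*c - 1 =-90*c^2 - 78*c - 12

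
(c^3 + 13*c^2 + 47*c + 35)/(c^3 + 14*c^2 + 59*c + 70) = (c + 1)/(c + 2)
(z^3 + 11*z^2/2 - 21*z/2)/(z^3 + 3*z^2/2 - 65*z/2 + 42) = z/(z - 4)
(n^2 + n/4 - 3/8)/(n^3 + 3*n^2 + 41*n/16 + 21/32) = 4*(2*n - 1)/(8*n^2 + 18*n + 7)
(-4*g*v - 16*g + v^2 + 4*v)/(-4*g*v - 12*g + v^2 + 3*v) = (v + 4)/(v + 3)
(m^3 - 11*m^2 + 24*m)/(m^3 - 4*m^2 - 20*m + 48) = m*(m^2 - 11*m + 24)/(m^3 - 4*m^2 - 20*m + 48)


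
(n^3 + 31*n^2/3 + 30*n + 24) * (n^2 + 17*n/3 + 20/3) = n^5 + 16*n^4 + 857*n^3/9 + 2366*n^2/9 + 336*n + 160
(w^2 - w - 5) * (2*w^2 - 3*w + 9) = 2*w^4 - 5*w^3 + 2*w^2 + 6*w - 45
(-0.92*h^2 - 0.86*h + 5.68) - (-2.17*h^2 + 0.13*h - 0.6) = 1.25*h^2 - 0.99*h + 6.28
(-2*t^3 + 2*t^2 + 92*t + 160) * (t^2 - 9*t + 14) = -2*t^5 + 20*t^4 + 46*t^3 - 640*t^2 - 152*t + 2240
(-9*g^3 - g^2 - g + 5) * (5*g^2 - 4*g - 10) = -45*g^5 + 31*g^4 + 89*g^3 + 39*g^2 - 10*g - 50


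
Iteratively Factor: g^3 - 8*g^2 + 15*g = (g - 5)*(g^2 - 3*g) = (g - 5)*(g - 3)*(g)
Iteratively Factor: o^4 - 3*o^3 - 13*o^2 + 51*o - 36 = (o + 4)*(o^3 - 7*o^2 + 15*o - 9) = (o - 3)*(o + 4)*(o^2 - 4*o + 3) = (o - 3)*(o - 1)*(o + 4)*(o - 3)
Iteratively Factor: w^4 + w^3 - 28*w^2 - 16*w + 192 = (w - 4)*(w^3 + 5*w^2 - 8*w - 48) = (w - 4)*(w + 4)*(w^2 + w - 12) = (w - 4)*(w - 3)*(w + 4)*(w + 4)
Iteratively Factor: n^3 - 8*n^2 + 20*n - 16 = (n - 4)*(n^2 - 4*n + 4) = (n - 4)*(n - 2)*(n - 2)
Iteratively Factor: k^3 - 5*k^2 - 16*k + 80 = (k - 5)*(k^2 - 16) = (k - 5)*(k + 4)*(k - 4)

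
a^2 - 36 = (a - 6)*(a + 6)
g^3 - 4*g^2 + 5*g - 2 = (g - 2)*(g - 1)^2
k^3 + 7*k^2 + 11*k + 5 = (k + 1)^2*(k + 5)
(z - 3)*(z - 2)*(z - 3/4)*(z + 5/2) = z^4 - 13*z^3/4 - 37*z^2/8 + 159*z/8 - 45/4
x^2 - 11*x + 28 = (x - 7)*(x - 4)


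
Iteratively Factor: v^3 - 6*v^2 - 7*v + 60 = (v - 5)*(v^2 - v - 12) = (v - 5)*(v - 4)*(v + 3)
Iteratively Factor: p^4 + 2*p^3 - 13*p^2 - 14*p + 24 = (p - 3)*(p^3 + 5*p^2 + 2*p - 8) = (p - 3)*(p + 2)*(p^2 + 3*p - 4) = (p - 3)*(p + 2)*(p + 4)*(p - 1)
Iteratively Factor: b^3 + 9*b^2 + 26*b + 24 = (b + 2)*(b^2 + 7*b + 12) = (b + 2)*(b + 3)*(b + 4)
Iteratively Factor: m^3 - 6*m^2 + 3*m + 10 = (m - 5)*(m^2 - m - 2) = (m - 5)*(m + 1)*(m - 2)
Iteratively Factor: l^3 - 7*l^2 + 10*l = (l)*(l^2 - 7*l + 10) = l*(l - 2)*(l - 5)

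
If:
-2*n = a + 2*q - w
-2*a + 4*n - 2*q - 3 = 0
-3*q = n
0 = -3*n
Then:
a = -3/2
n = 0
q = 0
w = -3/2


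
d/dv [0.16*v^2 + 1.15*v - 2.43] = 0.32*v + 1.15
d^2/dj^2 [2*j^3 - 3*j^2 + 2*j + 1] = 12*j - 6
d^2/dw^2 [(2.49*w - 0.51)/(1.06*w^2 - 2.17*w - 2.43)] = ((11.8878 - 15.8364*w)*(-1.06*w^2 + 2.17*w + 2.43) - (2.12*w - 2.17)*(2.49*w - 0.51)*(4.24*w - 4.34))/(-1.06*w^2 + 2.17*w + 2.43)^3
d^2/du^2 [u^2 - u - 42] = 2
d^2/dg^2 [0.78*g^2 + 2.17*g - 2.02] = 1.56000000000000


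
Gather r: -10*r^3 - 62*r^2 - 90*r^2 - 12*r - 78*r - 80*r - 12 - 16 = -10*r^3 - 152*r^2 - 170*r - 28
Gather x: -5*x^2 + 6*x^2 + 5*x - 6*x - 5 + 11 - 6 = x^2 - x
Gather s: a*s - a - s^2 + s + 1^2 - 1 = -a - s^2 + s*(a + 1)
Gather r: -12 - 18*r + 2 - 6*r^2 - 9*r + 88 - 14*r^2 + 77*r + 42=-20*r^2 + 50*r + 120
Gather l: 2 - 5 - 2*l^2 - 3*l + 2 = -2*l^2 - 3*l - 1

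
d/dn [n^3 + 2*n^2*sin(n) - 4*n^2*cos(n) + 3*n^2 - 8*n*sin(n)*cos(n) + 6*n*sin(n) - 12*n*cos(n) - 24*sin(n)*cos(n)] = 4*n^2*sin(n) + 2*n^2*cos(n) + 3*n^2 + 16*n*sin(n) - 2*n*cos(n) - 8*n*cos(2*n) + 6*n + 6*sin(n) - 4*sin(2*n) - 12*cos(n) - 24*cos(2*n)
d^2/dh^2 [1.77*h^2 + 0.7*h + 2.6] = 3.54000000000000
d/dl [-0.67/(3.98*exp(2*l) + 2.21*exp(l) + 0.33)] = (5.3332*exp(l) + 1.4807)*exp(l)/(3.98*exp(2*l) + 2.21*exp(l) + 0.33)^2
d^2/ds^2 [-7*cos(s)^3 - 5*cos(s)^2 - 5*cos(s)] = 41*cos(s)/4 + 10*cos(2*s) + 63*cos(3*s)/4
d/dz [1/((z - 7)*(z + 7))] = -2*z/(z^4 - 98*z^2 + 2401)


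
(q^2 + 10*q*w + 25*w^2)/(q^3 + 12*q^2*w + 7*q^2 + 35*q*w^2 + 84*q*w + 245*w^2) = (q + 5*w)/(q^2 + 7*q*w + 7*q + 49*w)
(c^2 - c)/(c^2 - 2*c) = (c - 1)/(c - 2)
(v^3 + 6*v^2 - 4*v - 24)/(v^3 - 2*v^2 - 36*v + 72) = (v + 2)/(v - 6)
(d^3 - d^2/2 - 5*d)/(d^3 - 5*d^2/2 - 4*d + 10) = d/(d - 2)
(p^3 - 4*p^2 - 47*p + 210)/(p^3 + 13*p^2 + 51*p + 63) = (p^2 - 11*p + 30)/(p^2 + 6*p + 9)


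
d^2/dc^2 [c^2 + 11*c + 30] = 2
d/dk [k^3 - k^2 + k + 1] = 3*k^2 - 2*k + 1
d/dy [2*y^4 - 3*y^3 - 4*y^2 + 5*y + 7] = 8*y^3 - 9*y^2 - 8*y + 5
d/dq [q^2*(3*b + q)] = 3*q*(2*b + q)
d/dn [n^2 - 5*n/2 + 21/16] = 2*n - 5/2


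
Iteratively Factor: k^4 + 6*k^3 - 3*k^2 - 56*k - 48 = (k + 4)*(k^3 + 2*k^2 - 11*k - 12) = (k + 1)*(k + 4)*(k^2 + k - 12) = (k + 1)*(k + 4)^2*(k - 3)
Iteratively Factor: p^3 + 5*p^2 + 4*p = (p)*(p^2 + 5*p + 4) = p*(p + 1)*(p + 4)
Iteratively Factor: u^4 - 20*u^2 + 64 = (u - 2)*(u^3 + 2*u^2 - 16*u - 32) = (u - 2)*(u + 2)*(u^2 - 16) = (u - 2)*(u + 2)*(u + 4)*(u - 4)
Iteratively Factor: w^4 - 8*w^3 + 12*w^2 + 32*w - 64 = (w - 2)*(w^3 - 6*w^2 + 32) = (w - 4)*(w - 2)*(w^2 - 2*w - 8) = (w - 4)^2*(w - 2)*(w + 2)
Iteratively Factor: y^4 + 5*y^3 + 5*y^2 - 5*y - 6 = (y + 2)*(y^3 + 3*y^2 - y - 3) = (y + 1)*(y + 2)*(y^2 + 2*y - 3) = (y - 1)*(y + 1)*(y + 2)*(y + 3)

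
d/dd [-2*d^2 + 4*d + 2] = 4 - 4*d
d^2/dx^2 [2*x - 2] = 0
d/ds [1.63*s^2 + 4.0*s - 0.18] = 3.26*s + 4.0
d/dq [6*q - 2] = 6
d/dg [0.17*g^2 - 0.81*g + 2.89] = 0.34*g - 0.81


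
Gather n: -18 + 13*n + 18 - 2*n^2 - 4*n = -2*n^2 + 9*n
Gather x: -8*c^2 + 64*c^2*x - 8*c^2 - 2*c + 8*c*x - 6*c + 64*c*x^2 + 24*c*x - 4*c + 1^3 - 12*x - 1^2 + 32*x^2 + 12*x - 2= -16*c^2 - 12*c + x^2*(64*c + 32) + x*(64*c^2 + 32*c) - 2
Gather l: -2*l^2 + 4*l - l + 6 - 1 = -2*l^2 + 3*l + 5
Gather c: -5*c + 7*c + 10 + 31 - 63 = 2*c - 22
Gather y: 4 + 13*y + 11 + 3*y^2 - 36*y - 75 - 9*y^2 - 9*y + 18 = -6*y^2 - 32*y - 42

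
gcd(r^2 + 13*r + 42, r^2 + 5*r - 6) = r + 6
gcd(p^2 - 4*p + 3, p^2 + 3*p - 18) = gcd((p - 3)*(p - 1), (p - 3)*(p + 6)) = p - 3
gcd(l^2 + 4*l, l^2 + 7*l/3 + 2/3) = 1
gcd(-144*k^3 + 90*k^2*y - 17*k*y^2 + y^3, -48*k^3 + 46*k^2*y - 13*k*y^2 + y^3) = 24*k^2 - 11*k*y + y^2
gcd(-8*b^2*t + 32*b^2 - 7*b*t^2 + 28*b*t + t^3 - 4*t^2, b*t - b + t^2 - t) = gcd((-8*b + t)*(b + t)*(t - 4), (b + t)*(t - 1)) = b + t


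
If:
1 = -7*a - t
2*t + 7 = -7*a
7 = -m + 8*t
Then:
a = 5/7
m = -55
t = -6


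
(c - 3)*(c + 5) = c^2 + 2*c - 15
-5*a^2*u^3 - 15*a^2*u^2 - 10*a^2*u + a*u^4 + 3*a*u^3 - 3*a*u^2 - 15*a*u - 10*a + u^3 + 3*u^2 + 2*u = (-5*a + u)*(u + 1)*(u + 2)*(a*u + 1)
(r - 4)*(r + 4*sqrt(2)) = r^2 - 4*r + 4*sqrt(2)*r - 16*sqrt(2)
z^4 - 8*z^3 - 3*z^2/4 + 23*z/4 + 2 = (z - 8)*(z - 1)*(z + 1/2)^2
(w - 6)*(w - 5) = w^2 - 11*w + 30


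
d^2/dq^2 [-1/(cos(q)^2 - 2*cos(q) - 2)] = (-8*sin(q)^4 + 28*sin(q)^2 - 7*cos(q) + 3*cos(3*q) + 4)/(2*(sin(q)^2 + 2*cos(q) + 1)^3)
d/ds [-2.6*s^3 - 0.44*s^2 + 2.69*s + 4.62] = -7.8*s^2 - 0.88*s + 2.69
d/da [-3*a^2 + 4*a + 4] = 4 - 6*a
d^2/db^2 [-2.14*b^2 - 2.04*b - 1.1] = -4.28000000000000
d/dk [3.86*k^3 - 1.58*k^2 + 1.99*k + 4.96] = 11.58*k^2 - 3.16*k + 1.99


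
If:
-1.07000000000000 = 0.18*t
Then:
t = -5.94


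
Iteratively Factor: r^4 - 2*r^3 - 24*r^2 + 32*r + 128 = (r + 4)*(r^3 - 6*r^2 + 32) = (r - 4)*(r + 4)*(r^2 - 2*r - 8) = (r - 4)*(r + 2)*(r + 4)*(r - 4)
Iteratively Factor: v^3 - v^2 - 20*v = (v + 4)*(v^2 - 5*v) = v*(v + 4)*(v - 5)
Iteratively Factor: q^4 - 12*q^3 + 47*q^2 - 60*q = (q - 3)*(q^3 - 9*q^2 + 20*q) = (q - 5)*(q - 3)*(q^2 - 4*q) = (q - 5)*(q - 4)*(q - 3)*(q)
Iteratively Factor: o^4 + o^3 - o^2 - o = (o + 1)*(o^3 - o) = o*(o + 1)*(o^2 - 1) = o*(o - 1)*(o + 1)*(o + 1)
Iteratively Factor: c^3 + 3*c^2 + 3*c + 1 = (c + 1)*(c^2 + 2*c + 1) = (c + 1)^2*(c + 1)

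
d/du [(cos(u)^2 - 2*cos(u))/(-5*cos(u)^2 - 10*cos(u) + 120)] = 4*(cos(u)^2 - 12*cos(u) + 12)*sin(u)/(5*(cos(u) - 4)^2*(cos(u) + 6)^2)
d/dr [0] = 0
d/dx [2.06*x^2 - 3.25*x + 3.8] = 4.12*x - 3.25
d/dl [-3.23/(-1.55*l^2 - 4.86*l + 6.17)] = (-10.013*l - 15.6978)/(1.55*l^2 + 4.86*l - 6.17)^2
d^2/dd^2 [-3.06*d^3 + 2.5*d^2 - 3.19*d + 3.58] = 5.0 - 18.36*d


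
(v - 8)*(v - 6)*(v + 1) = v^3 - 13*v^2 + 34*v + 48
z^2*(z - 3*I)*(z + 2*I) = z^4 - I*z^3 + 6*z^2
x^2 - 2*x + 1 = (x - 1)^2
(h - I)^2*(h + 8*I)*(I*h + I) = I*h^4 - 6*h^3 + I*h^3 - 6*h^2 + 15*I*h^2 + 8*h + 15*I*h + 8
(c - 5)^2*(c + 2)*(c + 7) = c^4 - c^3 - 51*c^2 + 85*c + 350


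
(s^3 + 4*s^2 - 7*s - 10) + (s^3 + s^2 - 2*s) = 2*s^3 + 5*s^2 - 9*s - 10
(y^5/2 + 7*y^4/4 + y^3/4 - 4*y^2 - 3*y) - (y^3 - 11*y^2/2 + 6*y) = y^5/2 + 7*y^4/4 - 3*y^3/4 + 3*y^2/2 - 9*y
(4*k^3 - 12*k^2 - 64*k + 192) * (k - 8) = 4*k^4 - 44*k^3 + 32*k^2 + 704*k - 1536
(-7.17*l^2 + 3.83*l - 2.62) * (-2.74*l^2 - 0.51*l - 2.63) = 19.6458*l^4 - 6.8375*l^3 + 24.0826*l^2 - 8.7367*l + 6.8906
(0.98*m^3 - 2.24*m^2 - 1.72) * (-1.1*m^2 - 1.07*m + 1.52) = -1.078*m^5 + 1.4154*m^4 + 3.8864*m^3 - 1.5128*m^2 + 1.8404*m - 2.6144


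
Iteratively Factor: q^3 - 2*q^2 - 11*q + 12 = (q - 4)*(q^2 + 2*q - 3) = (q - 4)*(q + 3)*(q - 1)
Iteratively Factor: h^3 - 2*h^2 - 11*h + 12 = (h + 3)*(h^2 - 5*h + 4) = (h - 1)*(h + 3)*(h - 4)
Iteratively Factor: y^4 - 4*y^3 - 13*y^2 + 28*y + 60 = (y + 2)*(y^3 - 6*y^2 - y + 30) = (y - 3)*(y + 2)*(y^2 - 3*y - 10) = (y - 5)*(y - 3)*(y + 2)*(y + 2)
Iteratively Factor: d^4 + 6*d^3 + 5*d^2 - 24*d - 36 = (d + 3)*(d^3 + 3*d^2 - 4*d - 12) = (d + 2)*(d + 3)*(d^2 + d - 6) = (d - 2)*(d + 2)*(d + 3)*(d + 3)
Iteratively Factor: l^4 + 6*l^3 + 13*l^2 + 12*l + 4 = (l + 2)*(l^3 + 4*l^2 + 5*l + 2) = (l + 2)^2*(l^2 + 2*l + 1) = (l + 1)*(l + 2)^2*(l + 1)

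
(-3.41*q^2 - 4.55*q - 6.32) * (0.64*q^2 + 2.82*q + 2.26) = -2.1824*q^4 - 12.5282*q^3 - 24.5824*q^2 - 28.1054*q - 14.2832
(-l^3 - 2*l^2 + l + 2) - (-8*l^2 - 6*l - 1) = -l^3 + 6*l^2 + 7*l + 3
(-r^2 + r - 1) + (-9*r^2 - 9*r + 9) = -10*r^2 - 8*r + 8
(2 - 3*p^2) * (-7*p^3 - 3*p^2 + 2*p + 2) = 21*p^5 + 9*p^4 - 20*p^3 - 12*p^2 + 4*p + 4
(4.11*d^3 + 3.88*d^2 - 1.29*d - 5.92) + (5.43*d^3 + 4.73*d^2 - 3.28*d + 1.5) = 9.54*d^3 + 8.61*d^2 - 4.57*d - 4.42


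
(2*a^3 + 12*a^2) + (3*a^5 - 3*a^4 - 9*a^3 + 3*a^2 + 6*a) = 3*a^5 - 3*a^4 - 7*a^3 + 15*a^2 + 6*a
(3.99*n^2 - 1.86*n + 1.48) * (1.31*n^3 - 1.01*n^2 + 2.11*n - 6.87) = 5.2269*n^5 - 6.4665*n^4 + 12.2363*n^3 - 32.8307*n^2 + 15.901*n - 10.1676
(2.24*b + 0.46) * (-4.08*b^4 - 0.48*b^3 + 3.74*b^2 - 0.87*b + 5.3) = -9.1392*b^5 - 2.952*b^4 + 8.1568*b^3 - 0.2284*b^2 + 11.4718*b + 2.438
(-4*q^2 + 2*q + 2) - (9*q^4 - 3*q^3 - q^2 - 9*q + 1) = -9*q^4 + 3*q^3 - 3*q^2 + 11*q + 1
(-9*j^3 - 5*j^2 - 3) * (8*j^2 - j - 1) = -72*j^5 - 31*j^4 + 14*j^3 - 19*j^2 + 3*j + 3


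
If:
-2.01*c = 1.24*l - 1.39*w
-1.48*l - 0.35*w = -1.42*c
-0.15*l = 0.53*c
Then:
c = 0.00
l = 0.00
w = 0.00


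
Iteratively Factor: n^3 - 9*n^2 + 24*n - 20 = (n - 2)*(n^2 - 7*n + 10) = (n - 5)*(n - 2)*(n - 2)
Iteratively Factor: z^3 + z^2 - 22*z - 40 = (z + 4)*(z^2 - 3*z - 10) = (z + 2)*(z + 4)*(z - 5)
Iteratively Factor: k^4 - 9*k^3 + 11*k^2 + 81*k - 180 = (k + 3)*(k^3 - 12*k^2 + 47*k - 60) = (k - 4)*(k + 3)*(k^2 - 8*k + 15) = (k - 5)*(k - 4)*(k + 3)*(k - 3)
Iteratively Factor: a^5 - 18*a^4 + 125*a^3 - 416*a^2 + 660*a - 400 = (a - 2)*(a^4 - 16*a^3 + 93*a^2 - 230*a + 200) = (a - 5)*(a - 2)*(a^3 - 11*a^2 + 38*a - 40) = (a - 5)*(a - 2)^2*(a^2 - 9*a + 20) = (a - 5)*(a - 4)*(a - 2)^2*(a - 5)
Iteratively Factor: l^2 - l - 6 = (l + 2)*(l - 3)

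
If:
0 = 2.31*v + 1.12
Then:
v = -0.48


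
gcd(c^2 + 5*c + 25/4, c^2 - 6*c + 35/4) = 1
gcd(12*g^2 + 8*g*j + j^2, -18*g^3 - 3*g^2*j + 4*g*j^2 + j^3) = 1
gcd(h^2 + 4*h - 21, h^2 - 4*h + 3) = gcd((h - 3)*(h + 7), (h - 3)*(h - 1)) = h - 3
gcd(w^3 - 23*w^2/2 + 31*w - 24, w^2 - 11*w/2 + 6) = w - 3/2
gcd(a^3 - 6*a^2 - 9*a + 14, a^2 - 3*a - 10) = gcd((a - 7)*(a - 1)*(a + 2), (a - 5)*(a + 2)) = a + 2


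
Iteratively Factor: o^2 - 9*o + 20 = (o - 4)*(o - 5)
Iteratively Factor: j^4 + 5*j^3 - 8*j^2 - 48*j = (j + 4)*(j^3 + j^2 - 12*j) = (j + 4)^2*(j^2 - 3*j) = j*(j + 4)^2*(j - 3)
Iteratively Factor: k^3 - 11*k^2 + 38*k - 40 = (k - 5)*(k^2 - 6*k + 8) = (k - 5)*(k - 4)*(k - 2)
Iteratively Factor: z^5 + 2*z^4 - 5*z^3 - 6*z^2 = (z + 3)*(z^4 - z^3 - 2*z^2) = z*(z + 3)*(z^3 - z^2 - 2*z) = z^2*(z + 3)*(z^2 - z - 2) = z^2*(z - 2)*(z + 3)*(z + 1)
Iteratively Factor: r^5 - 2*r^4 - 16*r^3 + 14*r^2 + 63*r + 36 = (r + 1)*(r^4 - 3*r^3 - 13*r^2 + 27*r + 36) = (r - 4)*(r + 1)*(r^3 + r^2 - 9*r - 9) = (r - 4)*(r - 3)*(r + 1)*(r^2 + 4*r + 3) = (r - 4)*(r - 3)*(r + 1)^2*(r + 3)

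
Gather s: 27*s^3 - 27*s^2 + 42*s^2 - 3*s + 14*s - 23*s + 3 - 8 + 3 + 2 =27*s^3 + 15*s^2 - 12*s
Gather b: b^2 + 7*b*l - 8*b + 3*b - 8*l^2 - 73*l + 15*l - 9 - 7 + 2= b^2 + b*(7*l - 5) - 8*l^2 - 58*l - 14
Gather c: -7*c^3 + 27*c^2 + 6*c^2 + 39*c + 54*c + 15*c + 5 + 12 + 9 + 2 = -7*c^3 + 33*c^2 + 108*c + 28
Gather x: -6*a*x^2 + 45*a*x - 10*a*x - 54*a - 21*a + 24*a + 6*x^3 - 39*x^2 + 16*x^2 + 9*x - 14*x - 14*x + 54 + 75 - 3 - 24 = -51*a + 6*x^3 + x^2*(-6*a - 23) + x*(35*a - 19) + 102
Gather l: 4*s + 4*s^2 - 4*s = 4*s^2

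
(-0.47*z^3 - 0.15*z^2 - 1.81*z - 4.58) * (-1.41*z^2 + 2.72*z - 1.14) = 0.6627*z^5 - 1.0669*z^4 + 2.6799*z^3 + 1.7056*z^2 - 10.3942*z + 5.2212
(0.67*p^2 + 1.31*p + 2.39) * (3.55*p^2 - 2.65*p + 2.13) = 2.3785*p^4 + 2.875*p^3 + 6.4401*p^2 - 3.5432*p + 5.0907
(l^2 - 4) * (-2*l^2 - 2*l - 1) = -2*l^4 - 2*l^3 + 7*l^2 + 8*l + 4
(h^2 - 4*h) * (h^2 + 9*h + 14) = h^4 + 5*h^3 - 22*h^2 - 56*h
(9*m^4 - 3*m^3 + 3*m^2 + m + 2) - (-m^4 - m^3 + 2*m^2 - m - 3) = 10*m^4 - 2*m^3 + m^2 + 2*m + 5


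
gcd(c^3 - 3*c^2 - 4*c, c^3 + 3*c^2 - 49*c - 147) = 1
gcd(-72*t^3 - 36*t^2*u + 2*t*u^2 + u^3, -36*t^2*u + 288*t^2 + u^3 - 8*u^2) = 36*t^2 - u^2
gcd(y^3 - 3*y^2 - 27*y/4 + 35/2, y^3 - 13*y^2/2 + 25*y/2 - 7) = y^2 - 11*y/2 + 7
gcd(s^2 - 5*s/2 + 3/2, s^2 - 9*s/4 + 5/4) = s - 1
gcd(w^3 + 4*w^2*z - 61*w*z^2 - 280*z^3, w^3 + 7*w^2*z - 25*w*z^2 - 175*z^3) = w^2 + 12*w*z + 35*z^2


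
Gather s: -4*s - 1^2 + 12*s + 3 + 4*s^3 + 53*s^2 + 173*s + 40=4*s^3 + 53*s^2 + 181*s + 42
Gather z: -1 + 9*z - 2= 9*z - 3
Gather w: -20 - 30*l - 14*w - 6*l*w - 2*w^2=-30*l - 2*w^2 + w*(-6*l - 14) - 20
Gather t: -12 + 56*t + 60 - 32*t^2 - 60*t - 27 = -32*t^2 - 4*t + 21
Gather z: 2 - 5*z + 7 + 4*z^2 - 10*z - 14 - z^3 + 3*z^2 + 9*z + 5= -z^3 + 7*z^2 - 6*z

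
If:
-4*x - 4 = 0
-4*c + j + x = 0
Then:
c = j/4 - 1/4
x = -1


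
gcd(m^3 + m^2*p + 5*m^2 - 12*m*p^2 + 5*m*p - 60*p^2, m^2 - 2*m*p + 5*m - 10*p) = m + 5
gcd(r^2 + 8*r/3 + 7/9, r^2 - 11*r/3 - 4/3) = r + 1/3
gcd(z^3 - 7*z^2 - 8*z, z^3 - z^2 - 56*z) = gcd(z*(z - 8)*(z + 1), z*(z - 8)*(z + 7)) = z^2 - 8*z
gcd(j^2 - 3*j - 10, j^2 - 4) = j + 2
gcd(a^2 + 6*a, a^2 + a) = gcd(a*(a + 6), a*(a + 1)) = a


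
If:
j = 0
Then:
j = 0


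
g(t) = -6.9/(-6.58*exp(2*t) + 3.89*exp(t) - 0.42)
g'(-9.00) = 0.02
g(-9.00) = 16.45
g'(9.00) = 0.00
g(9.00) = 0.00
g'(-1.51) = 107.18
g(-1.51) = -58.36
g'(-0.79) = -67083.77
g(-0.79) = 699.80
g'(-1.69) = 342.17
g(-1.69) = -93.56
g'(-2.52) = 70.22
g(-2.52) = 46.12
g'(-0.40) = -38.57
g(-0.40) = 8.97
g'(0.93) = -0.48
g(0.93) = 0.21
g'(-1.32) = 30.84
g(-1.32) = -46.12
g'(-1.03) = -117.61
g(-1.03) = -53.03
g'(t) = -6.9*(13.16*exp(2*t) - 3.89*exp(t))/(-6.58*exp(2*t) + 3.89*exp(t) - 0.42)^2 = (26.841 - 90.804*exp(t))*exp(t)/(6.58*exp(2*t) - 3.89*exp(t) + 0.42)^2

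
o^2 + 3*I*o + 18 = (o - 3*I)*(o + 6*I)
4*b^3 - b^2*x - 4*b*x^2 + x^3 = (-4*b + x)*(-b + x)*(b + x)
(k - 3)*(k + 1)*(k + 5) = k^3 + 3*k^2 - 13*k - 15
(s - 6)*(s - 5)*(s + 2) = s^3 - 9*s^2 + 8*s + 60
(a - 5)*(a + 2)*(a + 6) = a^3 + 3*a^2 - 28*a - 60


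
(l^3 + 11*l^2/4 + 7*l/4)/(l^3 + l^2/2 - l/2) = (4*l + 7)/(2*(2*l - 1))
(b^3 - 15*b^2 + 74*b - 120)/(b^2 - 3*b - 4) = (b^2 - 11*b + 30)/(b + 1)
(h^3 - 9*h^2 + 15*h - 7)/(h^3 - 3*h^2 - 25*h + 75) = (h^3 - 9*h^2 + 15*h - 7)/(h^3 - 3*h^2 - 25*h + 75)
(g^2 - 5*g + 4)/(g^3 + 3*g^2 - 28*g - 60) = (g^2 - 5*g + 4)/(g^3 + 3*g^2 - 28*g - 60)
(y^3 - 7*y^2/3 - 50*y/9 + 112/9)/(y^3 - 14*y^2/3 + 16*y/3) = (y + 7/3)/y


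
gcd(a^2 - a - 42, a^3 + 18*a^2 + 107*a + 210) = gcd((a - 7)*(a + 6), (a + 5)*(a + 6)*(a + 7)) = a + 6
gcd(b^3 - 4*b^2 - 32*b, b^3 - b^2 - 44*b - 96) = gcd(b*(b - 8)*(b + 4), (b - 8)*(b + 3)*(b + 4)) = b^2 - 4*b - 32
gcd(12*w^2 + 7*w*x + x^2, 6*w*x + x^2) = 1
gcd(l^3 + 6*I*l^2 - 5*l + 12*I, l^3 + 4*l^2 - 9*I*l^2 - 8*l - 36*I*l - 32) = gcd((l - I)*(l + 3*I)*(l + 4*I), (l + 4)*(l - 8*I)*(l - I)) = l - I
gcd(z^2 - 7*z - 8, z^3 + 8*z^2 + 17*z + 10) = z + 1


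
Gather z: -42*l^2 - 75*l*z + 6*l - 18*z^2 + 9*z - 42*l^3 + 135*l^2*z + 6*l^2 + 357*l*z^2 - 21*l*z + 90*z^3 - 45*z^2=-42*l^3 - 36*l^2 + 6*l + 90*z^3 + z^2*(357*l - 63) + z*(135*l^2 - 96*l + 9)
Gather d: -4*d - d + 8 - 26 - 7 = -5*d - 25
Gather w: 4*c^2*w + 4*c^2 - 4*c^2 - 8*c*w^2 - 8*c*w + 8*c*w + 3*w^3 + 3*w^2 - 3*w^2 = 4*c^2*w - 8*c*w^2 + 3*w^3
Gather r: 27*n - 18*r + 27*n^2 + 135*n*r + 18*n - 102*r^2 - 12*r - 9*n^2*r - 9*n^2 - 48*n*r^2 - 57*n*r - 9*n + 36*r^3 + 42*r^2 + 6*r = 18*n^2 + 36*n + 36*r^3 + r^2*(-48*n - 60) + r*(-9*n^2 + 78*n - 24)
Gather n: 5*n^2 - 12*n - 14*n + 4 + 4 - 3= 5*n^2 - 26*n + 5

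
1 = 1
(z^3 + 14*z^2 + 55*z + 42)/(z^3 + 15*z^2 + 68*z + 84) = (z + 1)/(z + 2)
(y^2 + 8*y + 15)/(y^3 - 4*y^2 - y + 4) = (y^2 + 8*y + 15)/(y^3 - 4*y^2 - y + 4)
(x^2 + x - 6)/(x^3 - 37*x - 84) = (x - 2)/(x^2 - 3*x - 28)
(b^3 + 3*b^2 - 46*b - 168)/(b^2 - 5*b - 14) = (b^2 + 10*b + 24)/(b + 2)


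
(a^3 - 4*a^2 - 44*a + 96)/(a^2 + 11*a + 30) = (a^2 - 10*a + 16)/(a + 5)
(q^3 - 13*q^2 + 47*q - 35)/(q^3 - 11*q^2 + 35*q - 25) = (q - 7)/(q - 5)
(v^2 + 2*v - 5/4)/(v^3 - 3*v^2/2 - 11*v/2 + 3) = (v + 5/2)/(v^2 - v - 6)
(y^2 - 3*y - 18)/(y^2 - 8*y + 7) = (y^2 - 3*y - 18)/(y^2 - 8*y + 7)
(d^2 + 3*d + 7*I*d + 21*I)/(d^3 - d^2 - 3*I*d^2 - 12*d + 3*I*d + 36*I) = (d + 7*I)/(d^2 - d*(4 + 3*I) + 12*I)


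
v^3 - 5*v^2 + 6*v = v*(v - 3)*(v - 2)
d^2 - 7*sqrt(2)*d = d*(d - 7*sqrt(2))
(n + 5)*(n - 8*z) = n^2 - 8*n*z + 5*n - 40*z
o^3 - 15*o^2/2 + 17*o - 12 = (o - 4)*(o - 2)*(o - 3/2)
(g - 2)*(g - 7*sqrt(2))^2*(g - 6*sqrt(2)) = g^4 - 20*sqrt(2)*g^3 - 2*g^3 + 40*sqrt(2)*g^2 + 266*g^2 - 588*sqrt(2)*g - 532*g + 1176*sqrt(2)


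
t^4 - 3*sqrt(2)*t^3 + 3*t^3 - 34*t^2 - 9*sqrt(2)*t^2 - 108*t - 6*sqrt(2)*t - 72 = (t + 1)*(t + 2)*(t - 6*sqrt(2))*(t + 3*sqrt(2))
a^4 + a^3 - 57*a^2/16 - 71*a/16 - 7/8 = (a - 2)*(a + 1/4)*(a + 1)*(a + 7/4)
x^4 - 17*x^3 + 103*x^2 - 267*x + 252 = (x - 7)*(x - 4)*(x - 3)^2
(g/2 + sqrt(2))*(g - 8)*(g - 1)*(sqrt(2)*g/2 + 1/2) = sqrt(2)*g^4/4 - 9*sqrt(2)*g^3/4 + 5*g^3/4 - 45*g^2/4 + 5*sqrt(2)*g^2/2 - 9*sqrt(2)*g/2 + 10*g + 4*sqrt(2)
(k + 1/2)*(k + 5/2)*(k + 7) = k^3 + 10*k^2 + 89*k/4 + 35/4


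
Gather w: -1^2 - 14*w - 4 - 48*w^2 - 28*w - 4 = -48*w^2 - 42*w - 9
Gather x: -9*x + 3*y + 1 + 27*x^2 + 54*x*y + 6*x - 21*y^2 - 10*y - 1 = 27*x^2 + x*(54*y - 3) - 21*y^2 - 7*y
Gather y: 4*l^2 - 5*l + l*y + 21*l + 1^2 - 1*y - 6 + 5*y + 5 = 4*l^2 + 16*l + y*(l + 4)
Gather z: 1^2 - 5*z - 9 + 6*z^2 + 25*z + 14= 6*z^2 + 20*z + 6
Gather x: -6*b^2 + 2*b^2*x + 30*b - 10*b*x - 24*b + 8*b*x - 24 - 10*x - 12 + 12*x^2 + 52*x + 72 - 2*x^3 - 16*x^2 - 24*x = -6*b^2 + 6*b - 2*x^3 - 4*x^2 + x*(2*b^2 - 2*b + 18) + 36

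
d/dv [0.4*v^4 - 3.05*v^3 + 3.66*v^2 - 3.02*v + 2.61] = 1.6*v^3 - 9.15*v^2 + 7.32*v - 3.02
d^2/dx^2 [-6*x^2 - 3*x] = -12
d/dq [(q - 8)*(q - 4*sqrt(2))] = 2*q - 8 - 4*sqrt(2)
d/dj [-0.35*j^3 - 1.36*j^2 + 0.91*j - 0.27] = -1.05*j^2 - 2.72*j + 0.91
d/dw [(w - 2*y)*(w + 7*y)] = 2*w + 5*y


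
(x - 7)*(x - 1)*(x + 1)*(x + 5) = x^4 - 2*x^3 - 36*x^2 + 2*x + 35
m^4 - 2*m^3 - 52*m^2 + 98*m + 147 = (m - 7)*(m - 3)*(m + 1)*(m + 7)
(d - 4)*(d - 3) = d^2 - 7*d + 12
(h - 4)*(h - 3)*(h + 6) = h^3 - h^2 - 30*h + 72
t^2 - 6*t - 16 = (t - 8)*(t + 2)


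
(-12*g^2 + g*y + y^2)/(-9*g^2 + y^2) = (4*g + y)/(3*g + y)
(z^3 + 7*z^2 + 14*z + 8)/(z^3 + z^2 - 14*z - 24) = (z^2 + 5*z + 4)/(z^2 - z - 12)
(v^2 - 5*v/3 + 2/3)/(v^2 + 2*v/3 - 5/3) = (3*v - 2)/(3*v + 5)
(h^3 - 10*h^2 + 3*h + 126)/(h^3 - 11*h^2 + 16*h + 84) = (h + 3)/(h + 2)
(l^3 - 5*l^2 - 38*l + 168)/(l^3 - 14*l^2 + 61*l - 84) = (l + 6)/(l - 3)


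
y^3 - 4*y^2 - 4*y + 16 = (y - 4)*(y - 2)*(y + 2)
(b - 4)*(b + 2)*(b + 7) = b^3 + 5*b^2 - 22*b - 56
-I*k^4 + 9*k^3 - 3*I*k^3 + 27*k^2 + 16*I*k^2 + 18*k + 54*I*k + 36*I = (k + 2)*(k + 3*I)*(k + 6*I)*(-I*k - I)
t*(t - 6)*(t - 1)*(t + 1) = t^4 - 6*t^3 - t^2 + 6*t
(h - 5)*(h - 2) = h^2 - 7*h + 10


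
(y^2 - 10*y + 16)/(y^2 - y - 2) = (y - 8)/(y + 1)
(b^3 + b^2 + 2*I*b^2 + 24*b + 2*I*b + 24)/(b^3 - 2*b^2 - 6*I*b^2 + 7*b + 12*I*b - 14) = (b^3 + b^2*(1 + 2*I) + b*(24 + 2*I) + 24)/(b^3 + b^2*(-2 - 6*I) + b*(7 + 12*I) - 14)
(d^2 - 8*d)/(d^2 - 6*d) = (d - 8)/(d - 6)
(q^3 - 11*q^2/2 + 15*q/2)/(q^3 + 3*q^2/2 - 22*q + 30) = q*(q - 3)/(q^2 + 4*q - 12)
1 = 1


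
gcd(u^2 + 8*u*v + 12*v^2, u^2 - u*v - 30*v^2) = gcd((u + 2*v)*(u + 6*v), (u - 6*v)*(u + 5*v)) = 1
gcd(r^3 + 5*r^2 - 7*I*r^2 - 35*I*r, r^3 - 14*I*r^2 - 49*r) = r^2 - 7*I*r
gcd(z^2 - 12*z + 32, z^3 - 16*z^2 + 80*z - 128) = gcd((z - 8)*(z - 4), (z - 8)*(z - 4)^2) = z^2 - 12*z + 32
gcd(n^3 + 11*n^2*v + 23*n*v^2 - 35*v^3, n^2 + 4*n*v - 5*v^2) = -n^2 - 4*n*v + 5*v^2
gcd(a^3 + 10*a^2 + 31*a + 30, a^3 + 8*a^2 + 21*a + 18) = a^2 + 5*a + 6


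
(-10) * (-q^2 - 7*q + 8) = 10*q^2 + 70*q - 80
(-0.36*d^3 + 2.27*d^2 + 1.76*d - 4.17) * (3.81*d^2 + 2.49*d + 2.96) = -1.3716*d^5 + 7.7523*d^4 + 11.2923*d^3 - 4.7861*d^2 - 5.1737*d - 12.3432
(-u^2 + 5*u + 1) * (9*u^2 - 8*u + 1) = -9*u^4 + 53*u^3 - 32*u^2 - 3*u + 1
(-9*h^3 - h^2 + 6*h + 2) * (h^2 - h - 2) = -9*h^5 + 8*h^4 + 25*h^3 - 2*h^2 - 14*h - 4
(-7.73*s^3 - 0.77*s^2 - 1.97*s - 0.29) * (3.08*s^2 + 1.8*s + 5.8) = -23.8084*s^5 - 16.2856*s^4 - 52.2876*s^3 - 8.9052*s^2 - 11.948*s - 1.682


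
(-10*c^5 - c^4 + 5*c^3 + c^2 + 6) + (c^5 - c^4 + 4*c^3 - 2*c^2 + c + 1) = -9*c^5 - 2*c^4 + 9*c^3 - c^2 + c + 7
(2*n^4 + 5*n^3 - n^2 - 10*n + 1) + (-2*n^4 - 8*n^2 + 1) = 5*n^3 - 9*n^2 - 10*n + 2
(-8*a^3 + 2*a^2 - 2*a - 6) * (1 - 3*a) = 24*a^4 - 14*a^3 + 8*a^2 + 16*a - 6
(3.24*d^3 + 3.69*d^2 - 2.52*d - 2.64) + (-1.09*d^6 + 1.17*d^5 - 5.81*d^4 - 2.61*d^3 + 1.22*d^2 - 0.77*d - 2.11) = -1.09*d^6 + 1.17*d^5 - 5.81*d^4 + 0.63*d^3 + 4.91*d^2 - 3.29*d - 4.75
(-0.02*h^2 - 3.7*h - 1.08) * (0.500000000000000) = -0.01*h^2 - 1.85*h - 0.54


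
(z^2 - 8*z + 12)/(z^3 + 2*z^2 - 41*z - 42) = (z - 2)/(z^2 + 8*z + 7)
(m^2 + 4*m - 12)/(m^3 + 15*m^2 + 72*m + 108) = (m - 2)/(m^2 + 9*m + 18)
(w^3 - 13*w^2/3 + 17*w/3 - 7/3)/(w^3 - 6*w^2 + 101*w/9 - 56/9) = 3*(w - 1)/(3*w - 8)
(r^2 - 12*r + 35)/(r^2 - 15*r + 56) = (r - 5)/(r - 8)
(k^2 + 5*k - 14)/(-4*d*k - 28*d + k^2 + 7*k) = (2 - k)/(4*d - k)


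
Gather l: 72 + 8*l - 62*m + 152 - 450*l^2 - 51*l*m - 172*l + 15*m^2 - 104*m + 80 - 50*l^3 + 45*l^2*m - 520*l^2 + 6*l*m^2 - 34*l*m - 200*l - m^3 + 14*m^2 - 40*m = -50*l^3 + l^2*(45*m - 970) + l*(6*m^2 - 85*m - 364) - m^3 + 29*m^2 - 206*m + 304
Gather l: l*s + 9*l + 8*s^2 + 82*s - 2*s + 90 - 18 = l*(s + 9) + 8*s^2 + 80*s + 72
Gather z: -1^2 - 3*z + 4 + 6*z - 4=3*z - 1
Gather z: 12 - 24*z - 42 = -24*z - 30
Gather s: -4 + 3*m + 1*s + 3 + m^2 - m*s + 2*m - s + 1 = m^2 - m*s + 5*m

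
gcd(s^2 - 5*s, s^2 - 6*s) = s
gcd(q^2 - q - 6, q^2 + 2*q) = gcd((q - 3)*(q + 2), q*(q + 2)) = q + 2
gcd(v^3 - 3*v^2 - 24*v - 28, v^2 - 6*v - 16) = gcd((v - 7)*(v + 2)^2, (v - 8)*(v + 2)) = v + 2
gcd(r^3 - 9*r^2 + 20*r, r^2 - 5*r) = r^2 - 5*r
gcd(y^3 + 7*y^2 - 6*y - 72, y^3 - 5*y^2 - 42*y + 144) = y^2 + 3*y - 18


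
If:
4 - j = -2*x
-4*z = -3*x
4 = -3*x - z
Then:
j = 28/15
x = -16/15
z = -4/5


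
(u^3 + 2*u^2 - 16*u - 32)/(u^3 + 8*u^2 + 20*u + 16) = (u - 4)/(u + 2)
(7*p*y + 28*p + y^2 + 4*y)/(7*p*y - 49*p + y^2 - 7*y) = (y + 4)/(y - 7)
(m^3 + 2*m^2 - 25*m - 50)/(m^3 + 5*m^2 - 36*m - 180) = (m^2 - 3*m - 10)/(m^2 - 36)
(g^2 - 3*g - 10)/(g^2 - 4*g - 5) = (g + 2)/(g + 1)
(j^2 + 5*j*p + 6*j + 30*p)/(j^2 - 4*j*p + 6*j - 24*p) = (-j - 5*p)/(-j + 4*p)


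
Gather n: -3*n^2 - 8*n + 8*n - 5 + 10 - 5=-3*n^2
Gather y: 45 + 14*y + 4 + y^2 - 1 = y^2 + 14*y + 48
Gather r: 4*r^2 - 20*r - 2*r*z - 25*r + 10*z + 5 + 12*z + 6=4*r^2 + r*(-2*z - 45) + 22*z + 11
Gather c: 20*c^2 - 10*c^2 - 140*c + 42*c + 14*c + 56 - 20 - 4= 10*c^2 - 84*c + 32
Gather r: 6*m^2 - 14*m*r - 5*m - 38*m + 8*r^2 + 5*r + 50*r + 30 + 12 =6*m^2 - 43*m + 8*r^2 + r*(55 - 14*m) + 42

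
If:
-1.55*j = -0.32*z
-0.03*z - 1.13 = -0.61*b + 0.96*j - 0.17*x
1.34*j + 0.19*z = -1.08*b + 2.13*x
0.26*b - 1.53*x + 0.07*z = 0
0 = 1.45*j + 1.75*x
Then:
No Solution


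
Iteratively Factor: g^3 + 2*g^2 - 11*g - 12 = (g + 4)*(g^2 - 2*g - 3) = (g + 1)*(g + 4)*(g - 3)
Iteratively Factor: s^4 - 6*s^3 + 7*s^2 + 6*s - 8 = (s - 1)*(s^3 - 5*s^2 + 2*s + 8) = (s - 1)*(s + 1)*(s^2 - 6*s + 8) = (s - 4)*(s - 1)*(s + 1)*(s - 2)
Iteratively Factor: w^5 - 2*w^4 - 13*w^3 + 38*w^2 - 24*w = (w + 4)*(w^4 - 6*w^3 + 11*w^2 - 6*w) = (w - 2)*(w + 4)*(w^3 - 4*w^2 + 3*w) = (w - 3)*(w - 2)*(w + 4)*(w^2 - w) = w*(w - 3)*(w - 2)*(w + 4)*(w - 1)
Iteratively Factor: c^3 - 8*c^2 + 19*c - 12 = (c - 4)*(c^2 - 4*c + 3) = (c - 4)*(c - 3)*(c - 1)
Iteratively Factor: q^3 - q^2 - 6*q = (q - 3)*(q^2 + 2*q) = (q - 3)*(q + 2)*(q)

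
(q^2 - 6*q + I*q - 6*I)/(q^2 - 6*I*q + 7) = (q - 6)/(q - 7*I)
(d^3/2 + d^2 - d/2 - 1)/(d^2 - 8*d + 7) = (d^2 + 3*d + 2)/(2*(d - 7))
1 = 1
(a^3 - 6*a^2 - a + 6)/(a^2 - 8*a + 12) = (a^2 - 1)/(a - 2)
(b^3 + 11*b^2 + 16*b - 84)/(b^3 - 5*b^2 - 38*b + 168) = (b^2 + 5*b - 14)/(b^2 - 11*b + 28)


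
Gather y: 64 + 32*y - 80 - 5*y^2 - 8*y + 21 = -5*y^2 + 24*y + 5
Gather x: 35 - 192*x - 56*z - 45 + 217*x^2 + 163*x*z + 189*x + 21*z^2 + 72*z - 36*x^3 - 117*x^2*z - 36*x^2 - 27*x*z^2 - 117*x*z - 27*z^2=-36*x^3 + x^2*(181 - 117*z) + x*(-27*z^2 + 46*z - 3) - 6*z^2 + 16*z - 10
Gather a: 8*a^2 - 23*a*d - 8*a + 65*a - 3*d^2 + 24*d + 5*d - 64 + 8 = 8*a^2 + a*(57 - 23*d) - 3*d^2 + 29*d - 56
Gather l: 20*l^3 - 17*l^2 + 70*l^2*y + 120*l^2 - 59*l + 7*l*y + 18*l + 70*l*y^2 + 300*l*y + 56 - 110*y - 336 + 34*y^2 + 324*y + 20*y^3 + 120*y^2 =20*l^3 + l^2*(70*y + 103) + l*(70*y^2 + 307*y - 41) + 20*y^3 + 154*y^2 + 214*y - 280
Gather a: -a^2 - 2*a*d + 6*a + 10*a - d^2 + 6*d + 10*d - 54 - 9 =-a^2 + a*(16 - 2*d) - d^2 + 16*d - 63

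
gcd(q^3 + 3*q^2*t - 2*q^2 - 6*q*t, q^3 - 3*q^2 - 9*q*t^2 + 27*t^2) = q + 3*t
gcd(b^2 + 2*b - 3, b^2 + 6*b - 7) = b - 1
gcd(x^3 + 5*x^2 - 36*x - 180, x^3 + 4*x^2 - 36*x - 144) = x^2 - 36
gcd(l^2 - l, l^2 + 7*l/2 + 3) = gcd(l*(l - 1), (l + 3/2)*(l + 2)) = 1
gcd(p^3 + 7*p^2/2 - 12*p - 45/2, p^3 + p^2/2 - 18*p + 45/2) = p^2 + 2*p - 15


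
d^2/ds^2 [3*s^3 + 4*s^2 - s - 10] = 18*s + 8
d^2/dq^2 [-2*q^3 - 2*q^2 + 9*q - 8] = -12*q - 4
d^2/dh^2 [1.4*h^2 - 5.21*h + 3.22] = 2.80000000000000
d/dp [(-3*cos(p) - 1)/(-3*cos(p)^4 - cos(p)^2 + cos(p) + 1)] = (27*sin(p)^4 - 57*sin(p)^2 + 11*cos(p) + 3*cos(3*p) + 32)*sin(p)/(-3*sin(p)^4 + 7*sin(p)^2 + cos(p) - 3)^2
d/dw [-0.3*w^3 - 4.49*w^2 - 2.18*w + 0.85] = -0.9*w^2 - 8.98*w - 2.18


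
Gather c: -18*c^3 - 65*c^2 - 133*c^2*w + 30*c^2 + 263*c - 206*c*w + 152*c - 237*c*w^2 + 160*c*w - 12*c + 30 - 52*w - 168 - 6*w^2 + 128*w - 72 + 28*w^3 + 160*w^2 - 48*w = -18*c^3 + c^2*(-133*w - 35) + c*(-237*w^2 - 46*w + 403) + 28*w^3 + 154*w^2 + 28*w - 210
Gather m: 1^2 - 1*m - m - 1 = -2*m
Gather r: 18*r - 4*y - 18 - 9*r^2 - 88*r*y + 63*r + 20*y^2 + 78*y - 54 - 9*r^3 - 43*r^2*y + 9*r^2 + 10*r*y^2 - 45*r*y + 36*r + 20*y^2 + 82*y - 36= -9*r^3 - 43*r^2*y + r*(10*y^2 - 133*y + 117) + 40*y^2 + 156*y - 108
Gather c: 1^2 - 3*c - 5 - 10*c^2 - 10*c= -10*c^2 - 13*c - 4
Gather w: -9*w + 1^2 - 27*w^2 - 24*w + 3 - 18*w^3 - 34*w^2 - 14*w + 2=-18*w^3 - 61*w^2 - 47*w + 6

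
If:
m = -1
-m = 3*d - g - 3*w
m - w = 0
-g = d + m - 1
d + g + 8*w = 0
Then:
No Solution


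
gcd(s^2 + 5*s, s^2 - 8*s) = s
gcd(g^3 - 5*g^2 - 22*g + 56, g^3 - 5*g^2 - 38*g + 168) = g - 7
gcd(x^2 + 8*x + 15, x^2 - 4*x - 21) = x + 3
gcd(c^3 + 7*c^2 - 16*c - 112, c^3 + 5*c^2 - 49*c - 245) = c + 7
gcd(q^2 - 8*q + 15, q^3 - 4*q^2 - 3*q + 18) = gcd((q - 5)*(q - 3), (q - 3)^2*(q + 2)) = q - 3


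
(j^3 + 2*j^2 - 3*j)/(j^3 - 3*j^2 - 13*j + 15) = j/(j - 5)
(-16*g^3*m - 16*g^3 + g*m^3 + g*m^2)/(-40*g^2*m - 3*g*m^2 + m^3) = g*(16*g^2*m + 16*g^2 - m^3 - m^2)/(m*(40*g^2 + 3*g*m - m^2))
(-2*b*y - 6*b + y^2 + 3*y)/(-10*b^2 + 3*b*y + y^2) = (y + 3)/(5*b + y)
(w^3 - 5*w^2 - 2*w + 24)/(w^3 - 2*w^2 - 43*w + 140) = (w^2 - w - 6)/(w^2 + 2*w - 35)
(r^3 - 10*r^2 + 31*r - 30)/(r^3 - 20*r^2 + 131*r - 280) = (r^2 - 5*r + 6)/(r^2 - 15*r + 56)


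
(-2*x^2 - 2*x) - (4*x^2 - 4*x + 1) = -6*x^2 + 2*x - 1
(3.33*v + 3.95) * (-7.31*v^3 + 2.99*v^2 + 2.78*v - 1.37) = -24.3423*v^4 - 18.9178*v^3 + 21.0679*v^2 + 6.4189*v - 5.4115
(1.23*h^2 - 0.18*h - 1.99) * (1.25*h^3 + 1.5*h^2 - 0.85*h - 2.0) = 1.5375*h^5 + 1.62*h^4 - 3.803*h^3 - 5.292*h^2 + 2.0515*h + 3.98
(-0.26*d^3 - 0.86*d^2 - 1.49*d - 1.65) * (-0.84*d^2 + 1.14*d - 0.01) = 0.2184*d^5 + 0.426*d^4 + 0.2738*d^3 - 0.304*d^2 - 1.8661*d + 0.0165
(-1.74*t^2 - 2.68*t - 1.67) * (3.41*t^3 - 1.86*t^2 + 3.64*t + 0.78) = -5.9334*t^5 - 5.9024*t^4 - 7.0435*t^3 - 8.0062*t^2 - 8.1692*t - 1.3026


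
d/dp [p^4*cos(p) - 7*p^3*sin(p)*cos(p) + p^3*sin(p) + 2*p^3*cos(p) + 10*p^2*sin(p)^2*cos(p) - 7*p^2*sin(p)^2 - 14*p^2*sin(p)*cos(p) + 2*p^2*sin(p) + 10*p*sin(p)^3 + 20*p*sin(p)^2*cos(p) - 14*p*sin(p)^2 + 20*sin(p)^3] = -p^4*sin(p) + 14*p^3*sin(p)^2 - 2*p^3*sin(p) + 5*p^3*cos(p) - 7*p^3 - 30*p^2*sin(p)^3 + 28*p^2*sin(p)^2 - 35*p^2*sin(p)*cos(p) + 23*p^2*sin(p) + 8*p^2*cos(p) - 14*p^2 - 60*p*sin(p)^3 + 50*p*sin(p)^2*cos(p) - 14*p*sin(p)^2 - 56*p*sin(p)*cos(p) + 44*p*sin(p) + 10*sin(p)^3 + 80*sin(p)^2*cos(p) - 14*sin(p)^2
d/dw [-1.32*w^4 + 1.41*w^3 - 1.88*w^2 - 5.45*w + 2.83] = -5.28*w^3 + 4.23*w^2 - 3.76*w - 5.45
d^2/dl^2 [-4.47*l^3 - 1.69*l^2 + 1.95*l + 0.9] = -26.82*l - 3.38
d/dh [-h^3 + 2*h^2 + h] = -3*h^2 + 4*h + 1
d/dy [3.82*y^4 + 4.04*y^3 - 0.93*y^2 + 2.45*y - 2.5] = 15.28*y^3 + 12.12*y^2 - 1.86*y + 2.45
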